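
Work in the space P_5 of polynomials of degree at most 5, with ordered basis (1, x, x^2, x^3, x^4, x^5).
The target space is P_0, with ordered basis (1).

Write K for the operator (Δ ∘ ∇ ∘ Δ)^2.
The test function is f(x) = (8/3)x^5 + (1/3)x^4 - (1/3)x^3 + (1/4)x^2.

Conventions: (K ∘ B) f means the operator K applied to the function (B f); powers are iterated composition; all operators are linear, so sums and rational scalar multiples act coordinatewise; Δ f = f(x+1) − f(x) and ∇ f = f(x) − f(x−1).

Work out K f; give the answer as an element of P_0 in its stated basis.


Δ f = (40/3)x^4 + 28x^3 + (83/3)x^2 + (85/6)x + 35/12
∇ Δ f = (160/3)x^3 + 4x^2 + (74/3)x + 7/6
Δ (∇ ∘ Δ) f = 160x^2 + 168x + 82
Δ (Δ ∘ ∇ ∘ Δ) f = 320x + 328
∇ Δ (Δ ∘ ∇ ∘ Δ) f = 320
Δ (∇ ∘ Δ) (Δ ∘ ∇ ∘ Δ) f = 0

g(x) = 0


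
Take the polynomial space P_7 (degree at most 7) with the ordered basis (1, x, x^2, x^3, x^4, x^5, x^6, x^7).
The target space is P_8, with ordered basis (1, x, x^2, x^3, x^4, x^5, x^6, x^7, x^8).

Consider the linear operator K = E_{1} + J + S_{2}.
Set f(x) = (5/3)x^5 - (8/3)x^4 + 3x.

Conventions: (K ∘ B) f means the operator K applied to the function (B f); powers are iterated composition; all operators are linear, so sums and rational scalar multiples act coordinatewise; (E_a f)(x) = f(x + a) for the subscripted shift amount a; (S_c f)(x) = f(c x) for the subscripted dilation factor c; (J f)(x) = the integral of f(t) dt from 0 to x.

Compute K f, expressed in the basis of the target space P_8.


g(x) = (5/18)x^6 + (817/15)x^5 - 37x^4 + 6x^3 + (13/6)x^2 + (20/3)x + 2

E_{1} f = (5/3)x^5 + (17/3)x^4 + 6x^3 + (2/3)x^2 + (2/3)x + 2
J f = (5/18)x^6 - (8/15)x^5 + (3/2)x^2
S_{2} f = (160/3)x^5 - (128/3)x^4 + 6x
(E_{1} + J + S_{2}) f = (5/18)x^6 + (817/15)x^5 - 37x^4 + 6x^3 + (13/6)x^2 + (20/3)x + 2


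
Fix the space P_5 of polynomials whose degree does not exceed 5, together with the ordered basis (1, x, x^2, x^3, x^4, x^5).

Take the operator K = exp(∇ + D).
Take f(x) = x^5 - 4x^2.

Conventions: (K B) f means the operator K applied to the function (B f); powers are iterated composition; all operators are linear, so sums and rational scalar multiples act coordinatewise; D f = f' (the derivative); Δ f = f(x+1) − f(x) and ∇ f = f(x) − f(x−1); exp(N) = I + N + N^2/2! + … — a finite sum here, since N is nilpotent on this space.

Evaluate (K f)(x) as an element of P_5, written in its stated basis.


the result is g(x) = x^5 + 10x^4 + 30x^3 + 26x^2 - 6x - 9

order-1 term: 10x^4 - 10x^3 + 10x^2 - 21x + 5
order-2 term: 40x^3 - 60x^2 + 55x - 36
order-3 term: 80x^2 - 120x + 70
order-4 term: 80x - 80
order-5 term: 32
the series for exp(∇ + D) f terminates at order 5
exp(∇ + D) f = x^5 + 10x^4 + 30x^3 + 26x^2 - 6x - 9


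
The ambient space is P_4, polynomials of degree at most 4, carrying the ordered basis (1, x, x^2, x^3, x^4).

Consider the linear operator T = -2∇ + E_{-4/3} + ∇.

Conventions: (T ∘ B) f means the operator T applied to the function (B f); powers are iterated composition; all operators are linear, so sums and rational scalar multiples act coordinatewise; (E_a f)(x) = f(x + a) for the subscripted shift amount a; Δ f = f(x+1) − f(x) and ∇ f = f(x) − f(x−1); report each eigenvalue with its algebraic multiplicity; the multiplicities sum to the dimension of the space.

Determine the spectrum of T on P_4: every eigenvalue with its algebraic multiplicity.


λ = 1 (multiplicity 5)

image of 1: 1
image of x: x - 7/3
image of x^2: x^2 - (14/3)x + 25/9
image of x^3: x^3 - 7x^2 + (25/3)x - 91/27
image of x^4: x^4 - (28/3)x^3 + (50/3)x^2 - (364/27)x + 337/81
the matrix is upper triangular; its diagonal is (1, 1, 1, 1, 1)
for a triangular matrix the eigenvalues are the diagonal entries, with algebraic multiplicity their repetition count


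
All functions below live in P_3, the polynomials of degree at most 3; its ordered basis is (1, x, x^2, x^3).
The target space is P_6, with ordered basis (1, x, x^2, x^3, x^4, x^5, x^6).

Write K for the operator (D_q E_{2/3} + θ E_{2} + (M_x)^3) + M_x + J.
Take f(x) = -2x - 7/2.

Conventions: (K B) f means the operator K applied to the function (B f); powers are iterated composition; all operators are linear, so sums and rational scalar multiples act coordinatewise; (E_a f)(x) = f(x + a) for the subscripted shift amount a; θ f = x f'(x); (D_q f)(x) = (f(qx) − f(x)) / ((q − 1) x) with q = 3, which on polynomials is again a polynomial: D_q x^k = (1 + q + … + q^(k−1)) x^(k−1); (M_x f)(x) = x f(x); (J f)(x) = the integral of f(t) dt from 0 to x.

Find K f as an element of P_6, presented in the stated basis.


E_{2/3} f = -2x - 29/6
D_q E_{2/3} f = -2
E_{2} f = -2x - 15/2
θ E_{2} f = -2x
M_x f = -2x^2 - (7/2)x
M_x M_x f = -2x^3 - (7/2)x^2
M_x M_x M_x f = -2x^4 - (7/2)x^3
(D_q E_{2/3} + θ E_{2} + (M_x)^3) f = -2x^4 - (7/2)x^3 - 2x - 2
M_x f = -2x^2 - (7/2)x
J f = -x^2 - (7/2)x
((D_q E_{2/3} + θ E_{2} + (M_x)^3) + M_x + J) f = -2x^4 - (7/2)x^3 - 3x^2 - 9x - 2

the result is g(x) = -2x^4 - (7/2)x^3 - 3x^2 - 9x - 2


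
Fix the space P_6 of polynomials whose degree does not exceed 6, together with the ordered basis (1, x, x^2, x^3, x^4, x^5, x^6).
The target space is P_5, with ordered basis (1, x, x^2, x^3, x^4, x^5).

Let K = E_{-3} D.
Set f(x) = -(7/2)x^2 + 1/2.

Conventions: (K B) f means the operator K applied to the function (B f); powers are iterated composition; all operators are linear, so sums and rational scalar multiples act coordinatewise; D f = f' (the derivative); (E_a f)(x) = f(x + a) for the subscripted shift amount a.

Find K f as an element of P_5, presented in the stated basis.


the result is g(x) = -7x + 21

D f = -7x
E_{-3} D f = -7x + 21


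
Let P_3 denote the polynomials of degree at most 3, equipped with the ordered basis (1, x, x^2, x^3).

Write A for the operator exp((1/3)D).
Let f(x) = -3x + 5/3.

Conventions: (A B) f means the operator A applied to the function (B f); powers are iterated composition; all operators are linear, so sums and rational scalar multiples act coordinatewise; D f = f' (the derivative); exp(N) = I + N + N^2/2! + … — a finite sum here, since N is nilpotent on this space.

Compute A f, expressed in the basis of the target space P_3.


the result is g(x) = -3x + 2/3

order-1 term: -1
the series for exp((1/3)D) f terminates at order 1
exp((1/3)D) f = -3x + 2/3


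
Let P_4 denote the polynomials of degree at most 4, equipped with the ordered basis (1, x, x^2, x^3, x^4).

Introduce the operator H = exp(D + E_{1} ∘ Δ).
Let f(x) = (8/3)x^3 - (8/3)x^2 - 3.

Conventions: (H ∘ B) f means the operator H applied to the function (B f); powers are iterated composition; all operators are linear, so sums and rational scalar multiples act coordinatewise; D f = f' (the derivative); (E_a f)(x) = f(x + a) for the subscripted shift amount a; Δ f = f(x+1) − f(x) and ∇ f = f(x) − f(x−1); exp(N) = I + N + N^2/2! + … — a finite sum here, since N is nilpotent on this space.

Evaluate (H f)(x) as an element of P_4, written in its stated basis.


the image equals g(x) = (8/3)x^3 + (40/3)x^2 + (136/3)x + 199/3

order-1 term: 16x^2 + (40/3)x + 32/3
order-2 term: 32x + 112/3
order-3 term: 64/3
the series for exp(D + E_{1} ∘ Δ) f terminates at order 3
exp(D + E_{1} ∘ Δ) f = (8/3)x^3 + (40/3)x^2 + (136/3)x + 199/3


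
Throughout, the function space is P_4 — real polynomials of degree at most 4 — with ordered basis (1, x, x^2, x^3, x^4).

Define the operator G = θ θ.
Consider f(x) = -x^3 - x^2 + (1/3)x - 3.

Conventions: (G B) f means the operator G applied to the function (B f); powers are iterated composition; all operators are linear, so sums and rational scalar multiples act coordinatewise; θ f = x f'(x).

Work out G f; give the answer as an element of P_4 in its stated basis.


θ f = -3x^3 - 2x^2 + (1/3)x
θ θ f = -9x^3 - 4x^2 + (1/3)x

the result is g(x) = -9x^3 - 4x^2 + (1/3)x


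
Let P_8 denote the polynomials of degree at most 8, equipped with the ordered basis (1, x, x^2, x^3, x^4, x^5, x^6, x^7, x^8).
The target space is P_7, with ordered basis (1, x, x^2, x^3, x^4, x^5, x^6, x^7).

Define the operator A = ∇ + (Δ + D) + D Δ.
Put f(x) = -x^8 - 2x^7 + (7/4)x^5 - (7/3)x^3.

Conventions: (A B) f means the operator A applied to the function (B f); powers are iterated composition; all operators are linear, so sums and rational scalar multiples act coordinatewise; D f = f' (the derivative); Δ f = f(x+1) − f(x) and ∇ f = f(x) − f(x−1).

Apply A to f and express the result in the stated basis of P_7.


∇ f = -8x^7 + 14x^6 - 14x^5 + (35/4)x^4 - (7/2)x^3 - (7/2)x^2 + (17/4)x - 19/12
Δ f = -8x^7 - 42x^6 - 98x^5 - (525/4)x^4 - (217/2)x^3 - (119/2)x^2 - (81/4)x - 43/12
D f = -8x^7 - 14x^6 + (35/4)x^4 - 7x^2
(Δ + D) f = -16x^7 - 56x^6 - 98x^5 - (245/2)x^4 - (217/2)x^3 - (133/2)x^2 - (81/4)x - 43/12
Δ f = -8x^7 - 42x^6 - 98x^5 - (525/4)x^4 - (217/2)x^3 - (119/2)x^2 - (81/4)x - 43/12
D Δ f = -56x^6 - 252x^5 - 490x^4 - 525x^3 - (651/2)x^2 - 119x - 81/4
(∇ + (Δ + D) + D Δ) f = -24x^7 - 98x^6 - 364x^5 - (2415/4)x^4 - 637x^3 - (791/2)x^2 - 135x - 305/12

the result is g(x) = -24x^7 - 98x^6 - 364x^5 - (2415/4)x^4 - 637x^3 - (791/2)x^2 - 135x - 305/12


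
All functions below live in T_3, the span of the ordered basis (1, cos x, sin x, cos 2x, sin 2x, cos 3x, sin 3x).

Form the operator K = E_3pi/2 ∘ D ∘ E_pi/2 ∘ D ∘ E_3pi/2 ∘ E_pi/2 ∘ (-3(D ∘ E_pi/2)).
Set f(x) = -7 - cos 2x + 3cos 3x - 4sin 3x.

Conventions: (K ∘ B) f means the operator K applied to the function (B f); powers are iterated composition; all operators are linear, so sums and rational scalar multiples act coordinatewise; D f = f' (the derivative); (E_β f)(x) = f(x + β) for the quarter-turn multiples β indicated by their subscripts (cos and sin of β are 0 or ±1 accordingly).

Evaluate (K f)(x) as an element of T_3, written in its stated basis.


g(x) = -24sin 2x + 243cos 3x - 324sin 3x

E_pi/2 f = -7 + cos 2x + 4cos 3x + 3sin 3x
D E_pi/2 f = -2sin 2x + 9cos 3x - 12sin 3x
(-3(D ∘ E_pi/2)) f = 6sin 2x - 27cos 3x + 36sin 3x
E_pi/2 (-3(D ∘ E_pi/2)) f = -6sin 2x - 36cos 3x - 27sin 3x
E_3pi/2 E_pi/2 (-3(D ∘ E_pi/2)) f = 6sin 2x - 27cos 3x + 36sin 3x
D E_3pi/2 E_pi/2 (-3(D ∘ E_pi/2)) f = 12cos 2x + 108cos 3x + 81sin 3x
E_pi/2 D E_3pi/2 E_pi/2 (-3(D ∘ E_pi/2)) f = -12cos 2x - 81cos 3x + 108sin 3x
D (E_pi/2 ∘ D ∘ E_3pi/2) E_pi/2 (-3(D ∘ E_pi/2)) f = 24sin 2x + 324cos 3x + 243sin 3x
E_3pi/2 D (E_pi/2 ∘ D ∘ E_3pi/2) E_pi/2 (-3(D ∘ E_pi/2)) f = -24sin 2x + 243cos 3x - 324sin 3x


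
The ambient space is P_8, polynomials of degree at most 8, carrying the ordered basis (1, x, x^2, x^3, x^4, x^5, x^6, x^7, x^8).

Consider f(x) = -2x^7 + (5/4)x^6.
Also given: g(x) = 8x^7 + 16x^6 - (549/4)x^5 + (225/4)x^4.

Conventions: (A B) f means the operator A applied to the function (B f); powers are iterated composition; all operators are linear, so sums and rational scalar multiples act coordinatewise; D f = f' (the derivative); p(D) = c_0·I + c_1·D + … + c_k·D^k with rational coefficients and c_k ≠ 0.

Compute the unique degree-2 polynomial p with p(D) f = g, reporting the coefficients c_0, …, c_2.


c_0 = -4, c_1 = -3/2, c_2 = 3/2

D^0 f = -2x^7 + (5/4)x^6
D^1 f = -14x^6 + (15/2)x^5
D^2 f = -84x^5 + (75/2)x^4
matching coefficients of g against c_0 f + c_1 Df + … from the top degree down determines the c_i
solution: c_0 = -4, c_1 = -3/2, c_2 = 3/2


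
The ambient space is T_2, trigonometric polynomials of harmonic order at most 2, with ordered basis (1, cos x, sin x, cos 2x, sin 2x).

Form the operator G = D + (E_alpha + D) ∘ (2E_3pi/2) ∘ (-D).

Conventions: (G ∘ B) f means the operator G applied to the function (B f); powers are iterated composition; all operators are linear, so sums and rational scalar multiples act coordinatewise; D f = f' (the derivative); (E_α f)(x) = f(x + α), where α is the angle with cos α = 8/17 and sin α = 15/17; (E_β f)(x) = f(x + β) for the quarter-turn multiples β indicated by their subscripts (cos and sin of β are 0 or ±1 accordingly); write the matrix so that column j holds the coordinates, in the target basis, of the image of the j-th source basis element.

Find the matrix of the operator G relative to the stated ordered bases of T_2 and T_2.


the matrix is [[0, 0, 0, 0, 0]; [0, -16/17, -47/17, 0, 0]; [0, 47/17, -16/17, 0, 0]; [0, 0, 0, -3272/289, -66/289]; [0, 0, 0, 66/289, -3272/289]] (rows listed top to bottom)

image of 1: 0
image of cos x: -(16/17)cos x + (47/17)sin x
image of sin x: -(47/17)cos x - (16/17)sin x
image of cos 2x: -(3272/289)cos 2x + (66/289)sin 2x
image of sin 2x: -(66/289)cos 2x - (3272/289)sin 2x
each image's coordinates form column j of the matrix


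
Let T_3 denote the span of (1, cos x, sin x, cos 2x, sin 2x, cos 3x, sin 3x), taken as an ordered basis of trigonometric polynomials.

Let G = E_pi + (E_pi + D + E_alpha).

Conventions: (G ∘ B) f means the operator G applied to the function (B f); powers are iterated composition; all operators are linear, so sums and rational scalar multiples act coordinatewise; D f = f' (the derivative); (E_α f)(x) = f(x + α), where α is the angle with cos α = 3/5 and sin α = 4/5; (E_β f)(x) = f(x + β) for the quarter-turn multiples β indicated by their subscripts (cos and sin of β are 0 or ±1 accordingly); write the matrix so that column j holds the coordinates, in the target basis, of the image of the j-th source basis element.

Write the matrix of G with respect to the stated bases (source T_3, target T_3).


the matrix is [[3, 0, 0, 0, 0, 0, 0]; [0, -7/5, 9/5, 0, 0, 0, 0]; [0, -9/5, -7/5, 0, 0, 0, 0]; [0, 0, 0, 43/25, 74/25, 0, 0]; [0, 0, 0, -74/25, 43/25, 0, 0]; [0, 0, 0, 0, 0, -367/125, 419/125]; [0, 0, 0, 0, 0, -419/125, -367/125]] (rows listed top to bottom)

image of 1: 3
image of cos x: -(7/5)cos x - (9/5)sin x
image of sin x: (9/5)cos x - (7/5)sin x
image of cos 2x: (43/25)cos 2x - (74/25)sin 2x
image of sin 2x: (74/25)cos 2x + (43/25)sin 2x
image of cos 3x: -(367/125)cos 3x - (419/125)sin 3x
image of sin 3x: (419/125)cos 3x - (367/125)sin 3x
each image's coordinates form column j of the matrix


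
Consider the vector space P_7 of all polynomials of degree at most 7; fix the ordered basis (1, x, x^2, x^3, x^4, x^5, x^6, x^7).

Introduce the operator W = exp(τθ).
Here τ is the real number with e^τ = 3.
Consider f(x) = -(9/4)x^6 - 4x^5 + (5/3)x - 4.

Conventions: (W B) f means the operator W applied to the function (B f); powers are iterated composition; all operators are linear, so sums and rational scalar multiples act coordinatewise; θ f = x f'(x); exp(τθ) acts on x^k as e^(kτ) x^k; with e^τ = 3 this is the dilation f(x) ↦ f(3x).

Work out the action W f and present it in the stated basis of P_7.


the image equals g(x) = -(6561/4)x^6 - 972x^5 + 5x - 4

exp(τθ) x^k = e^(kτ) x^k; with e^τ = 3 this sends x^k to 3^k x^k
x ↦ 3 x
x^5 ↦ 243 x^5
x^6 ↦ 729 x^6
applying this coordinatewise to f: exp(τθ) f = -(6561/4)x^6 - 972x^5 + 5x - 4


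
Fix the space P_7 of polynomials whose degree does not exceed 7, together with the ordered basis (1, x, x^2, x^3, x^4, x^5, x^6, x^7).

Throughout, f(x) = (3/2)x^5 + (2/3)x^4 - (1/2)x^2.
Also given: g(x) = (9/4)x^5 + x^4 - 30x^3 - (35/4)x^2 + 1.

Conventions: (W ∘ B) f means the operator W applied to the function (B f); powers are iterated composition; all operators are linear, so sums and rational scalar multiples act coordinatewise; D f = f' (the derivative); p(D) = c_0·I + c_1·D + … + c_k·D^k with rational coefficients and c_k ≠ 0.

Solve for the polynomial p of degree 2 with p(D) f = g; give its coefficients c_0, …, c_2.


p(D) = (3/2)·I − D^2, i.e. c_0 = 3/2, c_1 = 0, c_2 = -1

D^0 f = (3/2)x^5 + (2/3)x^4 - (1/2)x^2
D^1 f = (15/2)x^4 + (8/3)x^3 - x
D^2 f = 30x^3 + 8x^2 - 1
matching coefficients of g against c_0 f + c_1 Df + … from the top degree down determines the c_i
solution: c_0 = 3/2, c_1 = 0, c_2 = -1


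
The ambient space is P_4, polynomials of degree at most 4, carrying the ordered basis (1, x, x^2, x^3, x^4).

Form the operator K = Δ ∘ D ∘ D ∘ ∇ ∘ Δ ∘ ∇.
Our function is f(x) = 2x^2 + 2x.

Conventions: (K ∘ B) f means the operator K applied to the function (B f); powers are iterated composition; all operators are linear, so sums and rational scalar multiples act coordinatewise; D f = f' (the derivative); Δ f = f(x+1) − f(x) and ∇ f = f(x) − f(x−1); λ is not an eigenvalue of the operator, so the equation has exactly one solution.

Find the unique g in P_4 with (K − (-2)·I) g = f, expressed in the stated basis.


g(x) = x^2 + x

write g with unknown coordinates in the stated basis and equate coefficients in (K − (-2)·I) g = f
solving from the highest basis element down gives g = x^2 + x
check: K g = 0
so K g − (-2)·g = 2x^2 + 2x = f ✓


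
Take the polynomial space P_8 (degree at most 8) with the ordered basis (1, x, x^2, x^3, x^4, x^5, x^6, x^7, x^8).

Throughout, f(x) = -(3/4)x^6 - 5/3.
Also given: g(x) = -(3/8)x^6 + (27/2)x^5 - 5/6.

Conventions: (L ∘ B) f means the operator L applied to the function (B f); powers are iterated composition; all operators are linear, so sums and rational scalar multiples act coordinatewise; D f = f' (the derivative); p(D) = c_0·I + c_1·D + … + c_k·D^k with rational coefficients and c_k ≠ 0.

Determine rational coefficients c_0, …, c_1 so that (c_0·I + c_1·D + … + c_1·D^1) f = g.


D^0 f = -(3/4)x^6 - 5/3
D^1 f = -(9/2)x^5
matching coefficients of g against c_0 f + c_1 Df + … from the top degree down determines the c_i
solution: c_0 = 1/2, c_1 = -3

p(D) = (1/2)·I − 3·D, i.e. c_0 = 1/2, c_1 = -3


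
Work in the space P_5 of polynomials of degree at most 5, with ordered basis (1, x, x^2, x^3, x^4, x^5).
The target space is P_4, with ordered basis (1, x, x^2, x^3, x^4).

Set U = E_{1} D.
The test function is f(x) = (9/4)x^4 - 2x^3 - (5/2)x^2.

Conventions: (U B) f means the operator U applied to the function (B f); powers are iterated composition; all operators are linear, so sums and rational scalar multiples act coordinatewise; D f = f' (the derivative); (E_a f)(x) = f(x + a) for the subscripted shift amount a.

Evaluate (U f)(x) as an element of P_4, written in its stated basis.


D f = 9x^3 - 6x^2 - 5x
E_{1} D f = 9x^3 + 21x^2 + 10x - 2

g(x) = 9x^3 + 21x^2 + 10x - 2


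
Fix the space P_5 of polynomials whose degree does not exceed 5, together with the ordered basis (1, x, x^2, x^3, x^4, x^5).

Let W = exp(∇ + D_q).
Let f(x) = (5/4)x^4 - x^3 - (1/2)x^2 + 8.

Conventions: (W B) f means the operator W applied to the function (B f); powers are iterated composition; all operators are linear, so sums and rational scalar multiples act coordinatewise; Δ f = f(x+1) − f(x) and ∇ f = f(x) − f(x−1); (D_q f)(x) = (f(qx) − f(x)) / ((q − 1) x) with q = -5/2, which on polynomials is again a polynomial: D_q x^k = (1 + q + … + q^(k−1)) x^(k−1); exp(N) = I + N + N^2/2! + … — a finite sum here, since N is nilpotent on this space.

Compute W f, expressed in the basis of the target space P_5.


order-1 term: -(275/32)x^3 - (61/4)x^2 + (31/4)x - 7/4
order-2 term: -(8525/256)x^2 + (581/64)x + 709/64
order-3 term: -(8525/1536)x + 4391/256
order-4 term: -8525/3072
the series for exp(∇ + D_q) f terminates at order 4
exp(∇ + D_q) f = (5/4)x^4 - (307/32)x^3 - (12557/256)x^2 + (17323/1536)x + 97399/3072

the result is g(x) = (5/4)x^4 - (307/32)x^3 - (12557/256)x^2 + (17323/1536)x + 97399/3072


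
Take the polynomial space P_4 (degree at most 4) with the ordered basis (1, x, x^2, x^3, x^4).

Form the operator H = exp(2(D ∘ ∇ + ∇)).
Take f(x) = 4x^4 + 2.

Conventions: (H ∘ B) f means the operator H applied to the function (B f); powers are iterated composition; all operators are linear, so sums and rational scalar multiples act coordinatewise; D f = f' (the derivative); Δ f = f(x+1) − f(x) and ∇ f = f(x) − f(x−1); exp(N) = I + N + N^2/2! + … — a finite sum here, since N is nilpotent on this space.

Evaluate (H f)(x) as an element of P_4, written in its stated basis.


order-1 term: 32x^3 + 48x^2 - 64x + 24
order-2 term: 96x^2 + 192x - 80
order-3 term: 128x + 192
order-4 term: 64
the series for exp(2(D ∘ ∇ + ∇)) f terminates at order 4
exp(2(D ∘ ∇ + ∇)) f = 4x^4 + 32x^3 + 144x^2 + 256x + 202

g(x) = 4x^4 + 32x^3 + 144x^2 + 256x + 202


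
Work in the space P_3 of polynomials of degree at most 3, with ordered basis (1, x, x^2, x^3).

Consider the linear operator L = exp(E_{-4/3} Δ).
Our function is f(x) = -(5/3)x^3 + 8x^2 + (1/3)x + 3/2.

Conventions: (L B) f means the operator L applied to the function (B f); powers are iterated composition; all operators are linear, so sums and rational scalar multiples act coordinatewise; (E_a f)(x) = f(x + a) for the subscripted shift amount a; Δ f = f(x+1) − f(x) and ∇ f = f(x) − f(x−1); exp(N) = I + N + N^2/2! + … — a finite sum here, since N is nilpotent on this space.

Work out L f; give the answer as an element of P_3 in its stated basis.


order-1 term: -5x^2 + (73/3)x - 152/9
order-2 term: -5x + 49/3
order-3 term: -5/3
the series for exp(E_{-4/3} Δ) f terminates at order 3
exp(E_{-4/3} Δ) f = -(5/3)x^3 + 3x^2 + (59/3)x - 13/18

the result is g(x) = -(5/3)x^3 + 3x^2 + (59/3)x - 13/18


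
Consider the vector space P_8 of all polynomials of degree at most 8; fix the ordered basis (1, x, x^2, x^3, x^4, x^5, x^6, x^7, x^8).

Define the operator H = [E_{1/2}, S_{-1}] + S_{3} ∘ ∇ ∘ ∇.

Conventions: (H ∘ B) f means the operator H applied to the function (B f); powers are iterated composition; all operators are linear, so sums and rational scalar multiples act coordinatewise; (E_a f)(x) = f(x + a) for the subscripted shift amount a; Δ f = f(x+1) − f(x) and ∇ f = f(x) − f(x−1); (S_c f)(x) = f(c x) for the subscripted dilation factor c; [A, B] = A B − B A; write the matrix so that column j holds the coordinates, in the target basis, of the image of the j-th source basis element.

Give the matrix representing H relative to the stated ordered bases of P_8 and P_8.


the matrix is [[0, -1, 2, -25/4, 14, -481/16, 62, -8065/64, 254]; [0, 0, 2, 18, -71, 210, -4317/8, 1302, -24191/8]; [0, 0, 0, -3, 108, -1085/2, 1890, -90741/16, 15624]; [0, 0, 0, 0, 4, 540, -3235, 13230, -90713/2]; [0, 0, 0, 0, 0, -5, 2430, -68075/4, 79380]; [0, 0, 0, 0, 0, 0, 6, 10206, -81634]; [0, 0, 0, 0, 0, 0, 0, -7, 40824]; [0, 0, 0, 0, 0, 0, 0, 0, 8]; [0, 0, 0, 0, 0, 0, 0, 0, 0]] (rows listed top to bottom)

image of 1: 0
image of x: -1
image of x^2: 2x + 2
image of x^3: -3x^2 + 18x - 25/4
image of x^4: 4x^3 + 108x^2 - 71x + 14
image of x^5: -5x^4 + 540x^3 - (1085/2)x^2 + 210x - 481/16
image of x^6: 6x^5 + 2430x^4 - 3235x^3 + 1890x^2 - (4317/8)x + 62
image of x^7: -7x^6 + 10206x^5 - (68075/4)x^4 + 13230x^3 - (90741/16)x^2 + 1302x - 8065/64
image of x^8: 8x^7 + 40824x^6 - 81634x^5 + 79380x^4 - (90713/2)x^3 + 15624x^2 - (24191/8)x + 254
each image's coordinates form column j of the matrix


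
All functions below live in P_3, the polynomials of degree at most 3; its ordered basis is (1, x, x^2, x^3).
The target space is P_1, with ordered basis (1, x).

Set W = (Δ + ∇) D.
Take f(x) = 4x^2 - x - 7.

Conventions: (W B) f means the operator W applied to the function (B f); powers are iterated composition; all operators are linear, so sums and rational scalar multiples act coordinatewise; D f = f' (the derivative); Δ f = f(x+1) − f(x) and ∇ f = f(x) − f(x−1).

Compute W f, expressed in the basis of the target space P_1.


D f = 8x - 1
Δ D f = 8
∇ D f = 8
(Δ + ∇) D f = 16

the image equals g(x) = 16


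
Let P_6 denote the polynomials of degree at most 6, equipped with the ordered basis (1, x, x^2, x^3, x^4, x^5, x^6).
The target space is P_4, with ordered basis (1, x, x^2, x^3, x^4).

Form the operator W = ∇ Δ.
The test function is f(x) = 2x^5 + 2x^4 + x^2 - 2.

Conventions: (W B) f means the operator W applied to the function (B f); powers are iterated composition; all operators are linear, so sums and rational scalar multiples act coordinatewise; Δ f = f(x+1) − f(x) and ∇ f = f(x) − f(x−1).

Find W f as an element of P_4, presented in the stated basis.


the result is g(x) = 40x^3 + 24x^2 + 20x + 6

Δ f = 10x^4 + 28x^3 + 32x^2 + 20x + 5
∇ Δ f = 40x^3 + 24x^2 + 20x + 6


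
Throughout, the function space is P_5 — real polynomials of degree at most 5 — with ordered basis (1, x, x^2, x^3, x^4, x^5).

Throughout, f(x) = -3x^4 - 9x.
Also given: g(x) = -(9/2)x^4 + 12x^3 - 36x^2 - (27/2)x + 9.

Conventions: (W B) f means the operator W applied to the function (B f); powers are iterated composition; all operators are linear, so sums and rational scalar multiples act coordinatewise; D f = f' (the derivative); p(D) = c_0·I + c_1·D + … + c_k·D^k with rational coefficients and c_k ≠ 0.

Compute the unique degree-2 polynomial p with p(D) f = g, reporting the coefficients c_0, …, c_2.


D^0 f = -3x^4 - 9x
D^1 f = -12x^3 - 9
D^2 f = -36x^2
matching coefficients of g against c_0 f + c_1 Df + … from the top degree down determines the c_i
solution: c_0 = 3/2, c_1 = -1, c_2 = 1

c_0 = 3/2, c_1 = -1, c_2 = 1


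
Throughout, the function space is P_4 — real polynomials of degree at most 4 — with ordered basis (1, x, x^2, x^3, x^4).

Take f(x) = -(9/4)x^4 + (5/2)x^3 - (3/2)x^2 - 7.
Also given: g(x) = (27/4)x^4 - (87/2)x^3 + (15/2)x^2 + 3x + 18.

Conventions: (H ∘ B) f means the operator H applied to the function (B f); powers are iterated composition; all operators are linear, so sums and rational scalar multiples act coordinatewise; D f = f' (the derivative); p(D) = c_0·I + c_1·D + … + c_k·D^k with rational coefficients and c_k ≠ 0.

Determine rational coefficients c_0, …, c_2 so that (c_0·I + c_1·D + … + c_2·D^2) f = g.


p(D) = -3·I + 4·D + D^2, i.e. c_0 = -3, c_1 = 4, c_2 = 1

D^0 f = -(9/4)x^4 + (5/2)x^3 - (3/2)x^2 - 7
D^1 f = -9x^3 + (15/2)x^2 - 3x
D^2 f = -27x^2 + 15x - 3
matching coefficients of g against c_0 f + c_1 Df + … from the top degree down determines the c_i
solution: c_0 = -3, c_1 = 4, c_2 = 1


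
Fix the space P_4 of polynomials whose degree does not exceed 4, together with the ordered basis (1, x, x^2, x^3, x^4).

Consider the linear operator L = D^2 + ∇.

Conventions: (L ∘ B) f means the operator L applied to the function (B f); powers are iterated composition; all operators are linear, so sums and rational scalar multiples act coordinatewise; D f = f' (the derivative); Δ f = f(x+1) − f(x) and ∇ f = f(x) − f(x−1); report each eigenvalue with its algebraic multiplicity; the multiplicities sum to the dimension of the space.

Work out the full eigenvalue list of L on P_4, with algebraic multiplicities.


image of 1: 0
image of x: 1
image of x^2: 2x + 1
image of x^3: 3x^2 + 3x + 1
image of x^4: 4x^3 + 6x^2 + 4x - 1
the matrix is upper triangular; its diagonal is (0, 0, 0, 0, 0)
for a triangular matrix the eigenvalues are the diagonal entries, with algebraic multiplicity their repetition count

λ = 0 (multiplicity 5)


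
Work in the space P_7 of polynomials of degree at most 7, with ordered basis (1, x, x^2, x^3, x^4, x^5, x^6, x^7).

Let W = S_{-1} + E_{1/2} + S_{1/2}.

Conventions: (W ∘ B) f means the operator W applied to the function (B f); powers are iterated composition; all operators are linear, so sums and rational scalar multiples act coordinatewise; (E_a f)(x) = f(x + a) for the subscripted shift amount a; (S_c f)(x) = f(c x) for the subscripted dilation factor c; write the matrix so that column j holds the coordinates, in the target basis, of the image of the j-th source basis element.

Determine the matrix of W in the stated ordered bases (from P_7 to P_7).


the matrix is [[3, 1/2, 1/4, 1/8, 1/16, 1/32, 1/64, 1/128]; [0, 1/2, 1, 3/4, 1/2, 5/16, 3/16, 7/64]; [0, 0, 9/4, 3/2, 3/2, 5/4, 15/16, 21/32]; [0, 0, 0, 1/8, 2, 5/2, 5/2, 35/16]; [0, 0, 0, 0, 33/16, 5/2, 15/4, 35/8]; [0, 0, 0, 0, 0, 1/32, 3, 21/4]; [0, 0, 0, 0, 0, 0, 129/64, 7/2]; [0, 0, 0, 0, 0, 0, 0, 1/128]] (rows listed top to bottom)

image of 1: 3
image of x: (1/2)x + 1/2
image of x^2: (9/4)x^2 + x + 1/4
image of x^3: (1/8)x^3 + (3/2)x^2 + (3/4)x + 1/8
image of x^4: (33/16)x^4 + 2x^3 + (3/2)x^2 + (1/2)x + 1/16
image of x^5: (1/32)x^5 + (5/2)x^4 + (5/2)x^3 + (5/4)x^2 + (5/16)x + 1/32
image of x^6: (129/64)x^6 + 3x^5 + (15/4)x^4 + (5/2)x^3 + (15/16)x^2 + (3/16)x + 1/64
image of x^7: (1/128)x^7 + (7/2)x^6 + (21/4)x^5 + (35/8)x^4 + (35/16)x^3 + (21/32)x^2 + (7/64)x + 1/128
each image's coordinates form column j of the matrix


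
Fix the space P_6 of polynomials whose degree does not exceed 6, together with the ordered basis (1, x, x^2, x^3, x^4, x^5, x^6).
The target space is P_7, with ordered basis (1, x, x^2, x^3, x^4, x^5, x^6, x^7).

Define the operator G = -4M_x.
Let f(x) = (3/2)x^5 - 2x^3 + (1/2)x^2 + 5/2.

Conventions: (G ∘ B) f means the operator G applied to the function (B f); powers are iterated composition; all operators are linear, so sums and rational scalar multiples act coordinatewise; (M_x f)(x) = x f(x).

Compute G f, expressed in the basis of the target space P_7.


M_x f = (3/2)x^6 - 2x^4 + (1/2)x^3 + (5/2)x
(-4M_x) f = -6x^6 + 8x^4 - 2x^3 - 10x

g(x) = -6x^6 + 8x^4 - 2x^3 - 10x


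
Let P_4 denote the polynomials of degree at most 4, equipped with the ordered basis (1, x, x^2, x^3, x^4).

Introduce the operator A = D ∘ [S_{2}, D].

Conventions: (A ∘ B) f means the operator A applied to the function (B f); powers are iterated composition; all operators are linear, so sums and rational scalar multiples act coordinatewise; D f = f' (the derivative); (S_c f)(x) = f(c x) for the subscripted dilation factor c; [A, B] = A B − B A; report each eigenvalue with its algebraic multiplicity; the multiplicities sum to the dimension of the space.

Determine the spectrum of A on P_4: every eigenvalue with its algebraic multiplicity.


image of 1: 0
image of x: 0
image of x^2: -4
image of x^3: -24x
image of x^4: -96x^2
the matrix is upper triangular; its diagonal is (0, 0, 0, 0, 0)
for a triangular matrix the eigenvalues are the diagonal entries, with algebraic multiplicity their repetition count

λ = 0 (multiplicity 5)


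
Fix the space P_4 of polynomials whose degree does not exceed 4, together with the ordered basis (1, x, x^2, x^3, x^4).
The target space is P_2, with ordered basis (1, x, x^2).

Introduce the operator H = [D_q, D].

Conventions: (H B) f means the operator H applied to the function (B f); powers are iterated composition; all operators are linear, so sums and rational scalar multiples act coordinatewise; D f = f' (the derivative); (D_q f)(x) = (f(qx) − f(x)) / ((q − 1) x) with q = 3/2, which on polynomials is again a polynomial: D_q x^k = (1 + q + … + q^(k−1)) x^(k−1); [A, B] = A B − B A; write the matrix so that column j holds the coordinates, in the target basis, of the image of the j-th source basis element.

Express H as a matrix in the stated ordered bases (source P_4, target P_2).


image of 1: 0
image of x: 0
image of x^2: -1/2
image of x^3: -2x
image of x^4: -(43/8)x^2
each image's coordinates form column j of the matrix

the matrix is [[0, 0, -1/2, 0, 0]; [0, 0, 0, -2, 0]; [0, 0, 0, 0, -43/8]] (rows listed top to bottom)


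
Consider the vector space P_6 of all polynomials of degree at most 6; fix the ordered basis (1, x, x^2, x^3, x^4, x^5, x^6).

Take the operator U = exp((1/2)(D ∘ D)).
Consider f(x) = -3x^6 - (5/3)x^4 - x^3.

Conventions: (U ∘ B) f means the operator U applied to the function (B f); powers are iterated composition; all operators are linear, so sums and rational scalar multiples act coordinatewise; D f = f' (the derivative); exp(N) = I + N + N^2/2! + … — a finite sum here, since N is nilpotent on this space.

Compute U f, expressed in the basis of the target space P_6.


order-1 term: -45x^4 - 10x^2 - 3x
order-2 term: -135x^2 - 5
order-3 term: -45
the series for exp((1/2)(D ∘ D)) f terminates at order 3
exp((1/2)(D ∘ D)) f = -3x^6 - (140/3)x^4 - x^3 - 145x^2 - 3x - 50

the image equals g(x) = -3x^6 - (140/3)x^4 - x^3 - 145x^2 - 3x - 50


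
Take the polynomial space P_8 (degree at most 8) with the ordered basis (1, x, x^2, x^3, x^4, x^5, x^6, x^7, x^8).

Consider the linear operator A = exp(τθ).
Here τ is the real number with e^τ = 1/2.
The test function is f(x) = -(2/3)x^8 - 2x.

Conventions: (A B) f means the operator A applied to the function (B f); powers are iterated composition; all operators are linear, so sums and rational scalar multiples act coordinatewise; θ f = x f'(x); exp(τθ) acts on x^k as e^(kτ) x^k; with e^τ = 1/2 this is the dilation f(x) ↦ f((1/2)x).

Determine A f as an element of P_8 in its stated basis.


exp(τθ) x^k = e^(kτ) x^k; with e^τ = 1/2 this sends x^k to (1/2)^k x^k
x ↦ 1/2 x
x^8 ↦ 1/256 x^8
applying this coordinatewise to f: exp(τθ) f = -(1/384)x^8 - x

the result is g(x) = -(1/384)x^8 - x


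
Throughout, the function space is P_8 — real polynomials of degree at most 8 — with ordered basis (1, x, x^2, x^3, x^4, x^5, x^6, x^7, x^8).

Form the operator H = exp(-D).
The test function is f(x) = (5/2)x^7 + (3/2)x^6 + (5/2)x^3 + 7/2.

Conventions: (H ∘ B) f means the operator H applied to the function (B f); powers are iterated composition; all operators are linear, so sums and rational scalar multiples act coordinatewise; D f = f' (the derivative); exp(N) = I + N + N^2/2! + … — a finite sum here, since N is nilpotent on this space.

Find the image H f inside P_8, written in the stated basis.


order-1 term: -(35/2)x^6 - 9x^5 - (15/2)x^2
order-2 term: (105/2)x^5 + (45/2)x^4 + (15/2)x
order-3 term: -(175/2)x^4 - 30x^3 - 5/2
order-4 term: (175/2)x^3 + (45/2)x^2
order-5 term: -(105/2)x^2 - 9x
order-6 term: (35/2)x + 3/2
order-7 term: -5/2
the series for exp(-D) f terminates at order 7
exp(-D) f = (5/2)x^7 - 16x^6 + (87/2)x^5 - 65x^4 + 60x^3 - (75/2)x^2 + 16x

g(x) = (5/2)x^7 - 16x^6 + (87/2)x^5 - 65x^4 + 60x^3 - (75/2)x^2 + 16x


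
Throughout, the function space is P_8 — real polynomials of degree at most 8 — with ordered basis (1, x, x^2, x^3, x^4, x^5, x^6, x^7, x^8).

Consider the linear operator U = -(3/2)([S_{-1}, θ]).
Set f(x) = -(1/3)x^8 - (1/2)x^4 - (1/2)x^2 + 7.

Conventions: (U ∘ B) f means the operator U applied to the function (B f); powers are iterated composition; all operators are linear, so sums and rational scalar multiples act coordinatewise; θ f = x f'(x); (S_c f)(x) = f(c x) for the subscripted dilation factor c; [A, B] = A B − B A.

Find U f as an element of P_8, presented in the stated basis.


θ f = -(8/3)x^8 - 2x^4 - x^2
S_{-1} θ f = -(8/3)x^8 - 2x^4 - x^2
S_{-1} f = -(1/3)x^8 - (1/2)x^4 - (1/2)x^2 + 7
θ S_{-1} f = -(8/3)x^8 - 2x^4 - x^2
[S_{-1}, θ] f = 0
(-(3/2)([S_{-1}, θ])) f = 0

the image equals g(x) = 0


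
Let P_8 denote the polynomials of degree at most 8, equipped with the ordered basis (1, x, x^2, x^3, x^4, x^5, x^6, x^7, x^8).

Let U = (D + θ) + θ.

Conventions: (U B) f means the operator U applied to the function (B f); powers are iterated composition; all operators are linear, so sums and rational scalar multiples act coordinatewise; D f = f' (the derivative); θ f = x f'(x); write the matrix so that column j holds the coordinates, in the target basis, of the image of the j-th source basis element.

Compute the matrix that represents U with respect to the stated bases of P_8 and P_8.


image of 1: 0
image of x: 2x + 1
image of x^2: 4x^2 + 2x
image of x^3: 6x^3 + 3x^2
image of x^4: 8x^4 + 4x^3
image of x^5: 10x^5 + 5x^4
image of x^6: 12x^6 + 6x^5
image of x^7: 14x^7 + 7x^6
image of x^8: 16x^8 + 8x^7
each image's coordinates form column j of the matrix

the matrix is [[0, 1, 0, 0, 0, 0, 0, 0, 0]; [0, 2, 2, 0, 0, 0, 0, 0, 0]; [0, 0, 4, 3, 0, 0, 0, 0, 0]; [0, 0, 0, 6, 4, 0, 0, 0, 0]; [0, 0, 0, 0, 8, 5, 0, 0, 0]; [0, 0, 0, 0, 0, 10, 6, 0, 0]; [0, 0, 0, 0, 0, 0, 12, 7, 0]; [0, 0, 0, 0, 0, 0, 0, 14, 8]; [0, 0, 0, 0, 0, 0, 0, 0, 16]] (rows listed top to bottom)


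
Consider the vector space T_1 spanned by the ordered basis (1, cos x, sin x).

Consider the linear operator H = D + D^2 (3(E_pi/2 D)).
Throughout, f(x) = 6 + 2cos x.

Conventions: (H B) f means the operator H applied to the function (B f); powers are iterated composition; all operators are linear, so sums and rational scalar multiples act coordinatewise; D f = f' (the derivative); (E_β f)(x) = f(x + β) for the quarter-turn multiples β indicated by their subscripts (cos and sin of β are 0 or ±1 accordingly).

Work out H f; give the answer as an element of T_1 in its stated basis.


D f = -2sin x
D f = -2sin x
E_pi/2 D f = -2cos x
(3(E_pi/2 D)) f = -6cos x
D (3(E_pi/2 D)) f = 6sin x
D D (3(E_pi/2 D)) f = 6cos x
(D + D^2 (3(E_pi/2 D))) f = 6cos x - 2sin x

the result is g(x) = 6cos x - 2sin x


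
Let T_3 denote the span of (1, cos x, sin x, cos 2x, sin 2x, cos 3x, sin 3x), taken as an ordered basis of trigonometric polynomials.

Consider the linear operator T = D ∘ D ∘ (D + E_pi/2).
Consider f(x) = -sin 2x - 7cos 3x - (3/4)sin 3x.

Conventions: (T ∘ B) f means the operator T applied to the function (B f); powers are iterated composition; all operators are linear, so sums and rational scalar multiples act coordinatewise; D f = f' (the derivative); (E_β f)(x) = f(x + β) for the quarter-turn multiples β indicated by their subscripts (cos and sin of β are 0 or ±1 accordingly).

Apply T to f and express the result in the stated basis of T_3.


D f = -2cos 2x - (9/4)cos 3x + 21sin 3x
E_pi/2 f = sin 2x + (3/4)cos 3x - 7sin 3x
(D + E_pi/2) f = -2cos 2x + sin 2x - (3/2)cos 3x + 14sin 3x
D (D + E_pi/2) f = 2cos 2x + 4sin 2x + 42cos 3x + (9/2)sin 3x
D D (D + E_pi/2) f = 8cos 2x - 4sin 2x + (27/2)cos 3x - 126sin 3x

the result is g(x) = 8cos 2x - 4sin 2x + (27/2)cos 3x - 126sin 3x


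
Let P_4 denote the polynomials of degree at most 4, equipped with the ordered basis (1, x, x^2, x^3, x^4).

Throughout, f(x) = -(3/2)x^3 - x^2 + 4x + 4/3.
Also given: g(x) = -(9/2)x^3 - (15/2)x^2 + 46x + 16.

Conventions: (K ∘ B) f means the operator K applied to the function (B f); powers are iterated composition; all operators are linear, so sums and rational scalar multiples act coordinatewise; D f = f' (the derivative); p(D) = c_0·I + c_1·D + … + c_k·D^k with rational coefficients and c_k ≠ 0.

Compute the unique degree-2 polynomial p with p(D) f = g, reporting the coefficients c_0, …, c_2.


c_0 = 3, c_1 = 1, c_2 = -4

D^0 f = -(3/2)x^3 - x^2 + 4x + 4/3
D^1 f = -(9/2)x^2 - 2x + 4
D^2 f = -9x - 2
matching coefficients of g against c_0 f + c_1 Df + … from the top degree down determines the c_i
solution: c_0 = 3, c_1 = 1, c_2 = -4


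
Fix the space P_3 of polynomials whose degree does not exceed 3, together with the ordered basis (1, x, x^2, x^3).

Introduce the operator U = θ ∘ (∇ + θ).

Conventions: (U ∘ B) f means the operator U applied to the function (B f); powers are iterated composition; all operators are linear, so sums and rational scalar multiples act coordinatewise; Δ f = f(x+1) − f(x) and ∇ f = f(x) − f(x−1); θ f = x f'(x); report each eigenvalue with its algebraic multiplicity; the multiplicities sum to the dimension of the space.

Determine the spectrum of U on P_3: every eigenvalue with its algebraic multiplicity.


image of 1: 0
image of x: x
image of x^2: 4x^2 + 2x
image of x^3: 9x^3 + 6x^2 - 3x
the matrix is upper triangular; its diagonal is (0, 1, 4, 9)
for a triangular matrix the eigenvalues are the diagonal entries, with algebraic multiplicity their repetition count

λ = 0 (multiplicity 1), λ = 1 (multiplicity 1), λ = 4 (multiplicity 1), λ = 9 (multiplicity 1)


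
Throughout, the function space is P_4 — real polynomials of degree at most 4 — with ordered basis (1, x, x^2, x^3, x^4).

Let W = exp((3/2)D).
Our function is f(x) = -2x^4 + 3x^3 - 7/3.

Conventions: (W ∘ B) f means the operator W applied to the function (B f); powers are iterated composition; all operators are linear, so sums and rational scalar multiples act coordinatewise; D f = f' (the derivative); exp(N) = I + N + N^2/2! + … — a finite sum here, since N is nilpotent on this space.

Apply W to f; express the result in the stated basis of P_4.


the result is g(x) = -2x^4 - 9x^3 - (27/2)x^2 - (27/4)x - 7/3

order-1 term: -12x^3 + (27/2)x^2
order-2 term: -27x^2 + (81/4)x
order-3 term: -27x + 81/8
order-4 term: -81/8
the series for exp((3/2)D) f terminates at order 4
exp((3/2)D) f = -2x^4 - 9x^3 - (27/2)x^2 - (27/4)x - 7/3
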